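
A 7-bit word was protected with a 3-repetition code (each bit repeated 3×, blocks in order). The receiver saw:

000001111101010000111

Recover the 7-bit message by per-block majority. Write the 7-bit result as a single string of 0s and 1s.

Block 1 (000): 0 ones → 0
Block 2 (001): 1 one → 0
Block 3 (111): 3 ones → 1
Block 4 (101): 2 ones → 1
Block 5 (010): 1 one → 0
Block 6 (000): 0 ones → 0
Block 7 (111): 3 ones → 1

0011001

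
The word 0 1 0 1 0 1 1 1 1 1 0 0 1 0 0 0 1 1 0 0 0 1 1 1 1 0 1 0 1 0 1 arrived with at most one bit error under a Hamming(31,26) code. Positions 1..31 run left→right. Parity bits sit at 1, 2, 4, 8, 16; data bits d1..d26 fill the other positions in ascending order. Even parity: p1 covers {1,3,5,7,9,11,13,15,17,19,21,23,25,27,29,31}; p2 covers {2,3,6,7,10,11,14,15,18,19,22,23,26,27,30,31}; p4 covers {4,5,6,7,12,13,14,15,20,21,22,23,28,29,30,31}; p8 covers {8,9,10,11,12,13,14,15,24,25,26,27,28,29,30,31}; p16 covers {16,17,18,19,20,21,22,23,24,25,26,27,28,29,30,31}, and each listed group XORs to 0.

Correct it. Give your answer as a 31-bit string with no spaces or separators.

0101011111001000110001111000101

s1 (pos 1,3,5,7,9,11,13,15,17,19,21,23,25,27,29,31): 0⊕0⊕0⊕1⊕1⊕0⊕1⊕0⊕1⊕0⊕0⊕1⊕1⊕1⊕1⊕1 = 1
s2 (pos 2,3,6,7,10,11,14,15,18,19,22,23,26,27,30,31): 1⊕0⊕1⊕1⊕1⊕0⊕0⊕0⊕1⊕0⊕1⊕1⊕0⊕1⊕0⊕1 = 1
s4 (pos 4,5,6,7,12,13,14,15,20,21,22,23,28,29,30,31): 1⊕0⊕1⊕1⊕0⊕1⊕0⊕0⊕0⊕0⊕1⊕1⊕0⊕1⊕0⊕1 = 0
s8 (pos 8,9,10,11,12,13,14,15,24,25,26,27,28,29,30,31): 1⊕1⊕1⊕0⊕0⊕1⊕0⊕0⊕1⊕1⊕0⊕1⊕0⊕1⊕0⊕1 = 1
s16 (pos 16,17,18,19,20,21,22,23,24,25,26,27,28,29,30,31): 0⊕1⊕1⊕0⊕0⊕0⊕1⊕1⊕1⊕1⊕0⊕1⊕0⊕1⊕0⊕1 = 1
Syndrome s16…s1 = 11011 → error at position 27.
Flip position 27: 0101011111001000110001111010101 → 0101011111001000110001111000101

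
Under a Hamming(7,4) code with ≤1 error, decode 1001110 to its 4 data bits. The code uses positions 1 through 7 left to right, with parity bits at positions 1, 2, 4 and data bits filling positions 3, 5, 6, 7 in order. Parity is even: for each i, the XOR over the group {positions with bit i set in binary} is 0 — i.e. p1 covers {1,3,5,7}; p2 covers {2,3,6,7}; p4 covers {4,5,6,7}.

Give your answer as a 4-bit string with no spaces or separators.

0100

s1 (pos 1,3,5,7): 1⊕0⊕1⊕0 = 0
s2 (pos 2,3,6,7): 0⊕0⊕1⊕0 = 1
s4 (pos 4,5,6,7): 1⊕1⊕1⊕0 = 1
Syndrome s4…s1 = 110 → error at position 6.
Flip position 6: 1001110 → 1001100
Read data bits from positions 3,5,6,7: 0100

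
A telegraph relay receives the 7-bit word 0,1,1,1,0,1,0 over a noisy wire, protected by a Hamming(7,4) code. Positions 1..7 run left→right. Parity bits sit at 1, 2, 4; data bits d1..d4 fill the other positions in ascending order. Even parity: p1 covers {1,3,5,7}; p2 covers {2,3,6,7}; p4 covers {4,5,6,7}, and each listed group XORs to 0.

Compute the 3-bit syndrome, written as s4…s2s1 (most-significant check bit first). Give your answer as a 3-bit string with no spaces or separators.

s1 (pos 1,3,5,7): 0⊕1⊕0⊕0 = 1
s2 (pos 2,3,6,7): 1⊕1⊕1⊕0 = 1
s4 (pos 4,5,6,7): 1⊕0⊕1⊕0 = 0
Syndrome s4…s1 = 011 → error at position 3.

011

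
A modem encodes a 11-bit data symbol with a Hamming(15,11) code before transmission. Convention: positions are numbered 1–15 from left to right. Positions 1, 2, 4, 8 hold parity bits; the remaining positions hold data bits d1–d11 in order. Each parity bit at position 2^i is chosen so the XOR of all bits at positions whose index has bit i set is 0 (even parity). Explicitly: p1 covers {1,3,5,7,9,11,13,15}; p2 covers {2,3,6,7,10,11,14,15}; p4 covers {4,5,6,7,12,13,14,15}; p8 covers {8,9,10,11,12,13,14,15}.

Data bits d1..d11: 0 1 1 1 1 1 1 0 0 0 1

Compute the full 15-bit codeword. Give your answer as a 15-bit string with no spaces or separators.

Place data at non-parity positions: p1 p2 0 p4 1 1 1 p8 1 1 1 0 0 0 1
p1 (pos 1,3,5,7,9,11,13,15): XOR of data positions = 0⊕1⊕1⊕1⊕1⊕0⊕1 = 1
p2 (pos 2,3,6,7,10,11,14,15): XOR of data positions = 0⊕1⊕1⊕1⊕1⊕0⊕1 = 1
p4 (pos 4,5,6,7,12,13,14,15): XOR of data positions = 1⊕1⊕1⊕0⊕0⊕0⊕1 = 0
p8 (pos 8,9,10,11,12,13,14,15): XOR of data positions = 1⊕1⊕1⊕0⊕0⊕0⊕1 = 0
Codeword: 110011101110001

110011101110001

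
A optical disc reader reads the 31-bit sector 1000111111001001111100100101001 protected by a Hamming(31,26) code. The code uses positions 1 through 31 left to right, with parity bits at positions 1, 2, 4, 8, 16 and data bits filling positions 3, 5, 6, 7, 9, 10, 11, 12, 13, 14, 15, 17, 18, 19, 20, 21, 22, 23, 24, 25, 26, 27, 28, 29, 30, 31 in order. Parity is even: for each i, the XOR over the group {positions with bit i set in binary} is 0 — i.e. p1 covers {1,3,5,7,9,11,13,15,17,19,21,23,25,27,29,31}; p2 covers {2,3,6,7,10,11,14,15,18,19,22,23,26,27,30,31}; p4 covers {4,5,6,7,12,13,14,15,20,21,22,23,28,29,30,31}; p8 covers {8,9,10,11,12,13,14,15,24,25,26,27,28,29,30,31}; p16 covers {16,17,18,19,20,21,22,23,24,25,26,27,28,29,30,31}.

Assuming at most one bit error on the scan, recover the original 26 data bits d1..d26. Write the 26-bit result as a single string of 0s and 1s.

01111100100111100101101001

s1 (pos 1,3,5,7,9,11,13,15,17,19,21,23,25,27,29,31): 1⊕0⊕1⊕1⊕1⊕0⊕1⊕0⊕1⊕1⊕0⊕1⊕0⊕0⊕0⊕1 = 1
s2 (pos 2,3,6,7,10,11,14,15,18,19,22,23,26,27,30,31): 0⊕0⊕1⊕1⊕1⊕0⊕0⊕0⊕1⊕1⊕0⊕1⊕1⊕0⊕0⊕1 = 0
s4 (pos 4,5,6,7,12,13,14,15,20,21,22,23,28,29,30,31): 0⊕1⊕1⊕1⊕0⊕1⊕0⊕0⊕1⊕0⊕0⊕1⊕1⊕0⊕0⊕1 = 0
s8 (pos 8,9,10,11,12,13,14,15,24,25,26,27,28,29,30,31): 1⊕1⊕1⊕0⊕0⊕1⊕0⊕0⊕0⊕0⊕1⊕0⊕1⊕0⊕0⊕1 = 1
s16 (pos 16,17,18,19,20,21,22,23,24,25,26,27,28,29,30,31): 1⊕1⊕1⊕1⊕1⊕0⊕0⊕1⊕0⊕0⊕1⊕0⊕1⊕0⊕0⊕1 = 1
Syndrome s16…s1 = 11001 → error at position 25.
Flip position 25: 1000111111001001111100100101001 → 1000111111001001111100101101001
Read data bits from positions 3,5,6,7,9,10,11,12,13,14,15,17,18,19,20,21,22,23,24,25,26,27,28,29,30,31: 01111100100111100101101001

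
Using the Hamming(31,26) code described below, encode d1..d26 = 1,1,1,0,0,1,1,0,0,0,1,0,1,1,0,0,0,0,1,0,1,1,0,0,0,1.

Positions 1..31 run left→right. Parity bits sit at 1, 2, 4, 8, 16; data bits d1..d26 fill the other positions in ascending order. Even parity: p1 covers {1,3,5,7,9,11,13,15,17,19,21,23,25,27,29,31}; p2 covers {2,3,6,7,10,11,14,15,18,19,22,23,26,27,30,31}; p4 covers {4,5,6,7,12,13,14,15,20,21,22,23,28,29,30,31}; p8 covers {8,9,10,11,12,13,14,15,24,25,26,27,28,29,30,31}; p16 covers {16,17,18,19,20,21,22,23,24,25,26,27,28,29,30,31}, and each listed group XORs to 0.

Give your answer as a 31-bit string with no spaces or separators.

1010110101100010011000010110001

Place data at non-parity positions: p1 p2 1 p4 1 1 0 p8 0 1 1 0 0 0 1 p16 0 1 1 0 0 0 0 1 0 1 1 0 0 0 1
p1 (pos 1,3,5,7,9,11,13,15,17,19,21,23,25,27,29,31): XOR of data positions = 1⊕1⊕0⊕0⊕1⊕0⊕1⊕0⊕1⊕0⊕0⊕0⊕1⊕0⊕1 = 1
p2 (pos 2,3,6,7,10,11,14,15,18,19,22,23,26,27,30,31): XOR of data positions = 1⊕1⊕0⊕1⊕1⊕0⊕1⊕1⊕1⊕0⊕0⊕1⊕1⊕0⊕1 = 0
p4 (pos 4,5,6,7,12,13,14,15,20,21,22,23,28,29,30,31): XOR of data positions = 1⊕1⊕0⊕0⊕0⊕0⊕1⊕0⊕0⊕0⊕0⊕0⊕0⊕0⊕1 = 0
p8 (pos 8,9,10,11,12,13,14,15,24,25,26,27,28,29,30,31): XOR of data positions = 0⊕1⊕1⊕0⊕0⊕0⊕1⊕1⊕0⊕1⊕1⊕0⊕0⊕0⊕1 = 1
p16 (pos 16,17,18,19,20,21,22,23,24,25,26,27,28,29,30,31): XOR of data positions = 0⊕1⊕1⊕0⊕0⊕0⊕0⊕1⊕0⊕1⊕1⊕0⊕0⊕0⊕1 = 0
Codeword: 1010110101100010011000010110001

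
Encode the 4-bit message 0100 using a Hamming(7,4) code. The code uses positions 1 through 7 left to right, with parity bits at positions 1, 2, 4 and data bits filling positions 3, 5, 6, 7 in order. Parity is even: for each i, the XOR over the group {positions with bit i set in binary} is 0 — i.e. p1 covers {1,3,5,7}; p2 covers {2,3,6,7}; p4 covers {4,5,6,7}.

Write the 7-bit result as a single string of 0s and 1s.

1001100

Place data at non-parity positions: p1 p2 0 p4 1 0 0
p1 (pos 1,3,5,7): XOR of data positions = 0⊕1⊕0 = 1
p2 (pos 2,3,6,7): XOR of data positions = 0⊕0⊕0 = 0
p4 (pos 4,5,6,7): XOR of data positions = 1⊕0⊕0 = 1
Codeword: 1001100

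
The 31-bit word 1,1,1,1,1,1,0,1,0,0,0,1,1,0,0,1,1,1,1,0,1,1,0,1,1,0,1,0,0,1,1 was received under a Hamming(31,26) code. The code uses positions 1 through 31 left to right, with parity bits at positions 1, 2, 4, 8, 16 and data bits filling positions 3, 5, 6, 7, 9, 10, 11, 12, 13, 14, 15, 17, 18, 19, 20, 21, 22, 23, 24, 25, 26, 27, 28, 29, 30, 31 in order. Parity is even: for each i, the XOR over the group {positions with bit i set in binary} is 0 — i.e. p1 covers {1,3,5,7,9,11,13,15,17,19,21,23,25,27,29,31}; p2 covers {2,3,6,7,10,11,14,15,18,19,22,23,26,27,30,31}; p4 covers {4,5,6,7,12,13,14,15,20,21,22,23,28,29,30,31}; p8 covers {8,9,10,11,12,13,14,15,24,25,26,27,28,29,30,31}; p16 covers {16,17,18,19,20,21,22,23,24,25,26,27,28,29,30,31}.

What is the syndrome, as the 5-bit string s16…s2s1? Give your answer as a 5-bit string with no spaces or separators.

10110

s1 (pos 1,3,5,7,9,11,13,15,17,19,21,23,25,27,29,31): 1⊕1⊕1⊕0⊕0⊕0⊕1⊕0⊕1⊕1⊕1⊕0⊕1⊕1⊕0⊕1 = 0
s2 (pos 2,3,6,7,10,11,14,15,18,19,22,23,26,27,30,31): 1⊕1⊕1⊕0⊕0⊕0⊕0⊕0⊕1⊕1⊕1⊕0⊕0⊕1⊕1⊕1 = 1
s4 (pos 4,5,6,7,12,13,14,15,20,21,22,23,28,29,30,31): 1⊕1⊕1⊕0⊕1⊕1⊕0⊕0⊕0⊕1⊕1⊕0⊕0⊕0⊕1⊕1 = 1
s8 (pos 8,9,10,11,12,13,14,15,24,25,26,27,28,29,30,31): 1⊕0⊕0⊕0⊕1⊕1⊕0⊕0⊕1⊕1⊕0⊕1⊕0⊕0⊕1⊕1 = 0
s16 (pos 16,17,18,19,20,21,22,23,24,25,26,27,28,29,30,31): 1⊕1⊕1⊕1⊕0⊕1⊕1⊕0⊕1⊕1⊕0⊕1⊕0⊕0⊕1⊕1 = 1
Syndrome s16…s1 = 10110 → error at position 22.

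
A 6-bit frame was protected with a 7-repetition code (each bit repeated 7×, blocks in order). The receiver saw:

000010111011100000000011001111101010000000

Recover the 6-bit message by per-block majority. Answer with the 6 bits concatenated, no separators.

010110

Block 1 (0000101): 2 ones → 0
Block 2 (1101110): 5 ones → 1
Block 3 (0000000): 0 ones → 0
Block 4 (0110011): 4 ones → 1
Block 5 (1110101): 5 ones → 1
Block 6 (0000000): 0 ones → 0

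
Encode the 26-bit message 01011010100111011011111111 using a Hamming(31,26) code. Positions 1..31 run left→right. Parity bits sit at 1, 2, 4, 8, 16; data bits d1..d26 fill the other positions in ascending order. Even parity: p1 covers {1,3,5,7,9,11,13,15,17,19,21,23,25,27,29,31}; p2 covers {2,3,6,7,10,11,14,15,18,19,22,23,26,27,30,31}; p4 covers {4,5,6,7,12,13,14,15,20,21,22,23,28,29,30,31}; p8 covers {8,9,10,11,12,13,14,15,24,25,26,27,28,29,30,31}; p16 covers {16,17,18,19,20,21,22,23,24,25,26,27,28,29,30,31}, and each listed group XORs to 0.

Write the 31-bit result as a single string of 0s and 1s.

Place data at non-parity positions: p1 p2 0 p4 1 0 1 p8 1 0 1 0 1 0 0 p16 1 1 1 0 1 1 0 1 1 1 1 1 1 1 1
p1 (pos 1,3,5,7,9,11,13,15,17,19,21,23,25,27,29,31): XOR of data positions = 0⊕1⊕1⊕1⊕1⊕1⊕0⊕1⊕1⊕1⊕0⊕1⊕1⊕1⊕1 = 0
p2 (pos 2,3,6,7,10,11,14,15,18,19,22,23,26,27,30,31): XOR of data positions = 0⊕0⊕1⊕0⊕1⊕0⊕0⊕1⊕1⊕1⊕0⊕1⊕1⊕1⊕1 = 1
p4 (pos 4,5,6,7,12,13,14,15,20,21,22,23,28,29,30,31): XOR of data positions = 1⊕0⊕1⊕0⊕1⊕0⊕0⊕0⊕1⊕1⊕0⊕1⊕1⊕1⊕1 = 1
p8 (pos 8,9,10,11,12,13,14,15,24,25,26,27,28,29,30,31): XOR of data positions = 1⊕0⊕1⊕0⊕1⊕0⊕0⊕1⊕1⊕1⊕1⊕1⊕1⊕1⊕1 = 1
p16 (pos 16,17,18,19,20,21,22,23,24,25,26,27,28,29,30,31): XOR of data positions = 1⊕1⊕1⊕0⊕1⊕1⊕0⊕1⊕1⊕1⊕1⊕1⊕1⊕1⊕1 = 1
Codeword: 0101101110101001111011011111111

0101101110101001111011011111111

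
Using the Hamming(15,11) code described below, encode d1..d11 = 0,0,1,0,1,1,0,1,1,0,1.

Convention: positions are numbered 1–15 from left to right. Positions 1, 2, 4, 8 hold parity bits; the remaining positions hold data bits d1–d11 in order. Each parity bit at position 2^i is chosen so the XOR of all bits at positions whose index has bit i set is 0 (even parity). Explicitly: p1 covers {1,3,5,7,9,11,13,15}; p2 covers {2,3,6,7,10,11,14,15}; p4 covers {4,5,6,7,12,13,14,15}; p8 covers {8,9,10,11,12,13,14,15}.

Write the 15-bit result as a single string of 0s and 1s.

110001011101101

Place data at non-parity positions: p1 p2 0 p4 0 1 0 p8 1 1 0 1 1 0 1
p1 (pos 1,3,5,7,9,11,13,15): XOR of data positions = 0⊕0⊕0⊕1⊕0⊕1⊕1 = 1
p2 (pos 2,3,6,7,10,11,14,15): XOR of data positions = 0⊕1⊕0⊕1⊕0⊕0⊕1 = 1
p4 (pos 4,5,6,7,12,13,14,15): XOR of data positions = 0⊕1⊕0⊕1⊕1⊕0⊕1 = 0
p8 (pos 8,9,10,11,12,13,14,15): XOR of data positions = 1⊕1⊕0⊕1⊕1⊕0⊕1 = 1
Codeword: 110001011101101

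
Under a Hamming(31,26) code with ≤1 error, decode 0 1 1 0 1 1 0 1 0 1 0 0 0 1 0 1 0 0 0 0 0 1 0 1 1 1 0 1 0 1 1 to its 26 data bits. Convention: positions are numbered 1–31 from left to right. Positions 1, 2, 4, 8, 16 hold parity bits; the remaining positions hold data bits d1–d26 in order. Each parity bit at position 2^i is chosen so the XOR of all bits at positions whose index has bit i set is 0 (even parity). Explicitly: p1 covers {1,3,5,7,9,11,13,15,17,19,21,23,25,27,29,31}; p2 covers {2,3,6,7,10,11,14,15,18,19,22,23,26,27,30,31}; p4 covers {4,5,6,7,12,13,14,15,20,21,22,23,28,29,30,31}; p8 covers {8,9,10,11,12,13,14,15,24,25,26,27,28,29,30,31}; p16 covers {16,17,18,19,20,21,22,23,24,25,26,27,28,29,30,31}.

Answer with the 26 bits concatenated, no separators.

11100100000000001011101011

s1 (pos 1,3,5,7,9,11,13,15,17,19,21,23,25,27,29,31): 0⊕1⊕1⊕0⊕0⊕0⊕0⊕0⊕0⊕0⊕0⊕0⊕1⊕0⊕0⊕1 = 0
s2 (pos 2,3,6,7,10,11,14,15,18,19,22,23,26,27,30,31): 1⊕1⊕1⊕0⊕1⊕0⊕1⊕0⊕0⊕0⊕1⊕0⊕1⊕0⊕1⊕1 = 1
s4 (pos 4,5,6,7,12,13,14,15,20,21,22,23,28,29,30,31): 0⊕1⊕1⊕0⊕0⊕0⊕1⊕0⊕0⊕0⊕1⊕0⊕1⊕0⊕1⊕1 = 1
s8 (pos 8,9,10,11,12,13,14,15,24,25,26,27,28,29,30,31): 1⊕0⊕1⊕0⊕0⊕0⊕1⊕0⊕1⊕1⊕1⊕0⊕1⊕0⊕1⊕1 = 1
s16 (pos 16,17,18,19,20,21,22,23,24,25,26,27,28,29,30,31): 1⊕0⊕0⊕0⊕0⊕0⊕1⊕0⊕1⊕1⊕1⊕0⊕1⊕0⊕1⊕1 = 0
Syndrome s16…s1 = 01110 → error at position 14.
Flip position 14: 0110110101000101000001011101011 → 0110110101000001000001011101011
Read data bits from positions 3,5,6,7,9,10,11,12,13,14,15,17,18,19,20,21,22,23,24,25,26,27,28,29,30,31: 11100100000000001011101011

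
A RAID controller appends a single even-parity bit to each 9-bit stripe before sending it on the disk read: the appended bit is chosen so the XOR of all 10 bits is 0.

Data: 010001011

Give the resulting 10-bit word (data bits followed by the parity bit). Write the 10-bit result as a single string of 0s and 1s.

0100010110

XOR of the 9 data bits: 0⊕1⊕0⊕0⊕0⊕1⊕0⊕1⊕1 = 0
Parity bit = 0 (so all 10 bits XOR to 0).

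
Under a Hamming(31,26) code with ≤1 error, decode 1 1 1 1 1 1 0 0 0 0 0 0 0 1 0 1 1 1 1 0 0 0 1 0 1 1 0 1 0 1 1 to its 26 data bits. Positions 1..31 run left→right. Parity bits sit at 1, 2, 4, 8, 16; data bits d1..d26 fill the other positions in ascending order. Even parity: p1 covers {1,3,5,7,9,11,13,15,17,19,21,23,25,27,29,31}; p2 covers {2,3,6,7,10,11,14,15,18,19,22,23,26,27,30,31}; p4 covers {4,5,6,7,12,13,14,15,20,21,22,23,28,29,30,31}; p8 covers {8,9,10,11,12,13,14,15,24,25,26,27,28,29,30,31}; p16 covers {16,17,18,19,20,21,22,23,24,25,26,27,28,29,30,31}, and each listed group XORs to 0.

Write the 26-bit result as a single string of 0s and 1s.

11100000010111000101101011

s1 (pos 1,3,5,7,9,11,13,15,17,19,21,23,25,27,29,31): 1⊕1⊕1⊕0⊕0⊕0⊕0⊕0⊕1⊕1⊕0⊕1⊕1⊕0⊕0⊕1 = 0
s2 (pos 2,3,6,7,10,11,14,15,18,19,22,23,26,27,30,31): 1⊕1⊕1⊕0⊕0⊕0⊕1⊕0⊕1⊕1⊕0⊕1⊕1⊕0⊕1⊕1 = 0
s4 (pos 4,5,6,7,12,13,14,15,20,21,22,23,28,29,30,31): 1⊕1⊕1⊕0⊕0⊕0⊕1⊕0⊕0⊕0⊕0⊕1⊕1⊕0⊕1⊕1 = 0
s8 (pos 8,9,10,11,12,13,14,15,24,25,26,27,28,29,30,31): 0⊕0⊕0⊕0⊕0⊕0⊕1⊕0⊕0⊕1⊕1⊕0⊕1⊕0⊕1⊕1 = 0
s16 (pos 16,17,18,19,20,21,22,23,24,25,26,27,28,29,30,31): 1⊕1⊕1⊕1⊕0⊕0⊕0⊕1⊕0⊕1⊕1⊕0⊕1⊕0⊕1⊕1 = 0
Syndrome s16…s1 = 00000 → no error.
Read data bits from positions 3,5,6,7,9,10,11,12,13,14,15,17,18,19,20,21,22,23,24,25,26,27,28,29,30,31: 11100000010111000101101011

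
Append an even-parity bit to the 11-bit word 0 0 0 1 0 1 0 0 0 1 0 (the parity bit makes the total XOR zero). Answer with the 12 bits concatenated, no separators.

000101000101

XOR of the 11 data bits: 0⊕0⊕0⊕1⊕0⊕1⊕0⊕0⊕0⊕1⊕0 = 1
Parity bit = 1 (so all 12 bits XOR to 0).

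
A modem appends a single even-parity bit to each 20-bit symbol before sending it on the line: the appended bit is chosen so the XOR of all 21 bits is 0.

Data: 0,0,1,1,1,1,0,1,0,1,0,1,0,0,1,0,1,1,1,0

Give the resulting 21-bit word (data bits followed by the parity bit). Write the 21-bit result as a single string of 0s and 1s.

XOR of the 20 data bits: 0⊕0⊕1⊕1⊕1⊕1⊕0⊕1⊕0⊕1⊕0⊕1⊕0⊕0⊕1⊕0⊕1⊕1⊕1⊕0 = 1
Parity bit = 1 (so all 21 bits XOR to 0).

001111010101001011101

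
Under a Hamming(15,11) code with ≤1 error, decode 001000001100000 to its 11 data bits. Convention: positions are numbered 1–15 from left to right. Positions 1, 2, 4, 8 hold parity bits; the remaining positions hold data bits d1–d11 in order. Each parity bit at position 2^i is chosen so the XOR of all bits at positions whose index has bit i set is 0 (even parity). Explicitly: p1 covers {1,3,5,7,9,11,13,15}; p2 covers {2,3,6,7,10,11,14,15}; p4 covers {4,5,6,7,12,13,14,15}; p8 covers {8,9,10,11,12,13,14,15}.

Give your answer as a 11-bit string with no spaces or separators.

10001100000

s1 (pos 1,3,5,7,9,11,13,15): 0⊕1⊕0⊕0⊕1⊕0⊕0⊕0 = 0
s2 (pos 2,3,6,7,10,11,14,15): 0⊕1⊕0⊕0⊕1⊕0⊕0⊕0 = 0
s4 (pos 4,5,6,7,12,13,14,15): 0⊕0⊕0⊕0⊕0⊕0⊕0⊕0 = 0
s8 (pos 8,9,10,11,12,13,14,15): 0⊕1⊕1⊕0⊕0⊕0⊕0⊕0 = 0
Syndrome s8…s1 = 0000 → no error.
Read data bits from positions 3,5,6,7,9,10,11,12,13,14,15: 10001100000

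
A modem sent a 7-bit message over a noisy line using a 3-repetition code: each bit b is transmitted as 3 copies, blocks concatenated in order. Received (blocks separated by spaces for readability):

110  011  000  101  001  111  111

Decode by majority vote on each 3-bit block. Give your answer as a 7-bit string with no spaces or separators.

1101011

Block 1 (110): 2 ones → 1
Block 2 (011): 2 ones → 1
Block 3 (000): 0 ones → 0
Block 4 (101): 2 ones → 1
Block 5 (001): 1 one → 0
Block 6 (111): 3 ones → 1
Block 7 (111): 3 ones → 1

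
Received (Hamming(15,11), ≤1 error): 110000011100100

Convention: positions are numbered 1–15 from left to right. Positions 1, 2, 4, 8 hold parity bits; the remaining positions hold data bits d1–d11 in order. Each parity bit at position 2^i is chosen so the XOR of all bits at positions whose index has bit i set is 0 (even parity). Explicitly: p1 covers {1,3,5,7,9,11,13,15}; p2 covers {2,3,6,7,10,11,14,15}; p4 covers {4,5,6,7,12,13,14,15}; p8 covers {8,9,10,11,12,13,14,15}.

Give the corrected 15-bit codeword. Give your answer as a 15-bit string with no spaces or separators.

110010011100100

s1 (pos 1,3,5,7,9,11,13,15): 1⊕0⊕0⊕0⊕1⊕0⊕1⊕0 = 1
s2 (pos 2,3,6,7,10,11,14,15): 1⊕0⊕0⊕0⊕1⊕0⊕0⊕0 = 0
s4 (pos 4,5,6,7,12,13,14,15): 0⊕0⊕0⊕0⊕0⊕1⊕0⊕0 = 1
s8 (pos 8,9,10,11,12,13,14,15): 1⊕1⊕1⊕0⊕0⊕1⊕0⊕0 = 0
Syndrome s8…s1 = 0101 → error at position 5.
Flip position 5: 110000011100100 → 110010011100100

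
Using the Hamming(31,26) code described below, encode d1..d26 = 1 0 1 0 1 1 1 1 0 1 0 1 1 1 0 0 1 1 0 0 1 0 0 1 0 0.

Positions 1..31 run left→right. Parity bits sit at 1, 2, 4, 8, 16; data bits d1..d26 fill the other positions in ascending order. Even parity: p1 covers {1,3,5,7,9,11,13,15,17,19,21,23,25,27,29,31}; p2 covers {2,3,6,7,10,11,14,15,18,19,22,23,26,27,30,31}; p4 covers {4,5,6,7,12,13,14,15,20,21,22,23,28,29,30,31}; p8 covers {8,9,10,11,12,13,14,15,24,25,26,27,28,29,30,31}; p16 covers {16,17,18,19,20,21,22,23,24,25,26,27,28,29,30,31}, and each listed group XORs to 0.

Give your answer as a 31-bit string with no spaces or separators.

1010010111110101111001100100100

Place data at non-parity positions: p1 p2 1 p4 0 1 0 p8 1 1 1 1 0 1 0 p16 1 1 1 0 0 1 1 0 0 1 0 0 1 0 0
p1 (pos 1,3,5,7,9,11,13,15,17,19,21,23,25,27,29,31): XOR of data positions = 1⊕0⊕0⊕1⊕1⊕0⊕0⊕1⊕1⊕0⊕1⊕0⊕0⊕1⊕0 = 1
p2 (pos 2,3,6,7,10,11,14,15,18,19,22,23,26,27,30,31): XOR of data positions = 1⊕1⊕0⊕1⊕1⊕1⊕0⊕1⊕1⊕1⊕1⊕1⊕0⊕0⊕0 = 0
p4 (pos 4,5,6,7,12,13,14,15,20,21,22,23,28,29,30,31): XOR of data positions = 0⊕1⊕0⊕1⊕0⊕1⊕0⊕0⊕0⊕1⊕1⊕0⊕1⊕0⊕0 = 0
p8 (pos 8,9,10,11,12,13,14,15,24,25,26,27,28,29,30,31): XOR of data positions = 1⊕1⊕1⊕1⊕0⊕1⊕0⊕0⊕0⊕1⊕0⊕0⊕1⊕0⊕0 = 1
p16 (pos 16,17,18,19,20,21,22,23,24,25,26,27,28,29,30,31): XOR of data positions = 1⊕1⊕1⊕0⊕0⊕1⊕1⊕0⊕0⊕1⊕0⊕0⊕1⊕0⊕0 = 1
Codeword: 1010010111110101111001100100100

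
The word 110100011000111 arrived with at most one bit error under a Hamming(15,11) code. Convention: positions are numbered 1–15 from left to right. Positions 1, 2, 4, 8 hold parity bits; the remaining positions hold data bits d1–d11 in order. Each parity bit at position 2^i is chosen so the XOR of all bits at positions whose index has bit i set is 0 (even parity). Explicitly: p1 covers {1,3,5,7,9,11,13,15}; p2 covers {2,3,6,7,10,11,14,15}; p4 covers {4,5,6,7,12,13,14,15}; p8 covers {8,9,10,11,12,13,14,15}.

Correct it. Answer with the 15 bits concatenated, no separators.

110100011100111

s1 (pos 1,3,5,7,9,11,13,15): 1⊕0⊕0⊕0⊕1⊕0⊕1⊕1 = 0
s2 (pos 2,3,6,7,10,11,14,15): 1⊕0⊕0⊕0⊕0⊕0⊕1⊕1 = 1
s4 (pos 4,5,6,7,12,13,14,15): 1⊕0⊕0⊕0⊕0⊕1⊕1⊕1 = 0
s8 (pos 8,9,10,11,12,13,14,15): 1⊕1⊕0⊕0⊕0⊕1⊕1⊕1 = 1
Syndrome s8…s1 = 1010 → error at position 10.
Flip position 10: 110100011000111 → 110100011100111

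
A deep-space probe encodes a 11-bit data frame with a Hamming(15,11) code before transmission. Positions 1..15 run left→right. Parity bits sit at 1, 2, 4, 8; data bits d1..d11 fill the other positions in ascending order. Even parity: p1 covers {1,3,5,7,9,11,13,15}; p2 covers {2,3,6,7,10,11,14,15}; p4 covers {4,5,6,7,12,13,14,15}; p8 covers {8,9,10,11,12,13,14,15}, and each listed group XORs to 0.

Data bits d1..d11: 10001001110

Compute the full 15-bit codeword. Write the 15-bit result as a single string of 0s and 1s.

101100001001110

Place data at non-parity positions: p1 p2 1 p4 0 0 0 p8 1 0 0 1 1 1 0
p1 (pos 1,3,5,7,9,11,13,15): XOR of data positions = 1⊕0⊕0⊕1⊕0⊕1⊕0 = 1
p2 (pos 2,3,6,7,10,11,14,15): XOR of data positions = 1⊕0⊕0⊕0⊕0⊕1⊕0 = 0
p4 (pos 4,5,6,7,12,13,14,15): XOR of data positions = 0⊕0⊕0⊕1⊕1⊕1⊕0 = 1
p8 (pos 8,9,10,11,12,13,14,15): XOR of data positions = 1⊕0⊕0⊕1⊕1⊕1⊕0 = 0
Codeword: 101100001001110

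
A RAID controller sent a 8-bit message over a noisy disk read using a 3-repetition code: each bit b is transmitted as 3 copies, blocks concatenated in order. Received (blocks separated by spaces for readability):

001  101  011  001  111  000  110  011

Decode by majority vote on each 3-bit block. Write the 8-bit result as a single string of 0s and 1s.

01101011

Block 1 (001): 1 one → 0
Block 2 (101): 2 ones → 1
Block 3 (011): 2 ones → 1
Block 4 (001): 1 one → 0
Block 5 (111): 3 ones → 1
Block 6 (000): 0 ones → 0
Block 7 (110): 2 ones → 1
Block 8 (011): 2 ones → 1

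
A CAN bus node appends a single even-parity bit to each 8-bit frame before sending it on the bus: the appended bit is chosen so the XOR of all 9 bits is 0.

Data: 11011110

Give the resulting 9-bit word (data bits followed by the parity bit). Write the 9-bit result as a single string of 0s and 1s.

110111100

XOR of the 8 data bits: 1⊕1⊕0⊕1⊕1⊕1⊕1⊕0 = 0
Parity bit = 0 (so all 9 bits XOR to 0).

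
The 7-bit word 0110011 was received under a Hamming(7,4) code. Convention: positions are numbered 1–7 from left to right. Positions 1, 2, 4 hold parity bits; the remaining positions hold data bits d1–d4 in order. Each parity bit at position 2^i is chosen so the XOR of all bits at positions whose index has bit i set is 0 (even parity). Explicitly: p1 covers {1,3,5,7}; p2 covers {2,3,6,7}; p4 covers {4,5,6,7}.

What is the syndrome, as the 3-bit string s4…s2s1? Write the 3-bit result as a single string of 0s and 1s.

000

s1 (pos 1,3,5,7): 0⊕1⊕0⊕1 = 0
s2 (pos 2,3,6,7): 1⊕1⊕1⊕1 = 0
s4 (pos 4,5,6,7): 0⊕0⊕1⊕1 = 0
Syndrome s4…s1 = 000 → no error.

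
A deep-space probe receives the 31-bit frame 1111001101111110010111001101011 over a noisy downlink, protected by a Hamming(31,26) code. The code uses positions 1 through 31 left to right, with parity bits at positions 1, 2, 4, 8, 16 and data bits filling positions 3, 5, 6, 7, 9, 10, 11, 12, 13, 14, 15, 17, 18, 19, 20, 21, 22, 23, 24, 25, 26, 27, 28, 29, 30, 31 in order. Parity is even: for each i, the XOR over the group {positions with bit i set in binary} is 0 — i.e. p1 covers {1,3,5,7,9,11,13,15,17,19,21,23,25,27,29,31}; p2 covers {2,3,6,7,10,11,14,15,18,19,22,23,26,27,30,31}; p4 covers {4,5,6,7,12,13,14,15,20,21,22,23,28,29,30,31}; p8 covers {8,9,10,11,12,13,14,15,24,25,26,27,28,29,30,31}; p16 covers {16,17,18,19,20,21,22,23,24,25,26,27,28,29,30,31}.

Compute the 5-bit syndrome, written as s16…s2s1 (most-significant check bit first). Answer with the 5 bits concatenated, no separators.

10001

s1 (pos 1,3,5,7,9,11,13,15,17,19,21,23,25,27,29,31): 1⊕1⊕0⊕1⊕0⊕1⊕1⊕1⊕0⊕0⊕1⊕0⊕1⊕0⊕0⊕1 = 1
s2 (pos 2,3,6,7,10,11,14,15,18,19,22,23,26,27,30,31): 1⊕1⊕0⊕1⊕1⊕1⊕1⊕1⊕1⊕0⊕1⊕0⊕1⊕0⊕1⊕1 = 0
s4 (pos 4,5,6,7,12,13,14,15,20,21,22,23,28,29,30,31): 1⊕0⊕0⊕1⊕1⊕1⊕1⊕1⊕1⊕1⊕1⊕0⊕1⊕0⊕1⊕1 = 0
s8 (pos 8,9,10,11,12,13,14,15,24,25,26,27,28,29,30,31): 1⊕0⊕1⊕1⊕1⊕1⊕1⊕1⊕0⊕1⊕1⊕0⊕1⊕0⊕1⊕1 = 0
s16 (pos 16,17,18,19,20,21,22,23,24,25,26,27,28,29,30,31): 0⊕0⊕1⊕0⊕1⊕1⊕1⊕0⊕0⊕1⊕1⊕0⊕1⊕0⊕1⊕1 = 1
Syndrome s16…s1 = 10001 → error at position 17.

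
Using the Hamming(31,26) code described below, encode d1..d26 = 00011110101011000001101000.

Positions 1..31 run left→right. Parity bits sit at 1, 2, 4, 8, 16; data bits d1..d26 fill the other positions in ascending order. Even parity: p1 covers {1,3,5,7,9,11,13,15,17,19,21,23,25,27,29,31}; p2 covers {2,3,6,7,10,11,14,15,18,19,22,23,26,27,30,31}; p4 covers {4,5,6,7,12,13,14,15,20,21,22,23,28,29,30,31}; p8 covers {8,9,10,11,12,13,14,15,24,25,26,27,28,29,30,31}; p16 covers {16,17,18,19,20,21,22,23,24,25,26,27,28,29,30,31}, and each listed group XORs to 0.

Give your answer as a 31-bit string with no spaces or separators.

1100001011101011011000001101000

Place data at non-parity positions: p1 p2 0 p4 0 0 1 p8 1 1 1 0 1 0 1 p16 0 1 1 0 0 0 0 0 1 1 0 1 0 0 0
p1 (pos 1,3,5,7,9,11,13,15,17,19,21,23,25,27,29,31): XOR of data positions = 0⊕0⊕1⊕1⊕1⊕1⊕1⊕0⊕1⊕0⊕0⊕1⊕0⊕0⊕0 = 1
p2 (pos 2,3,6,7,10,11,14,15,18,19,22,23,26,27,30,31): XOR of data positions = 0⊕0⊕1⊕1⊕1⊕0⊕1⊕1⊕1⊕0⊕0⊕1⊕0⊕0⊕0 = 1
p4 (pos 4,5,6,7,12,13,14,15,20,21,22,23,28,29,30,31): XOR of data positions = 0⊕0⊕1⊕0⊕1⊕0⊕1⊕0⊕0⊕0⊕0⊕1⊕0⊕0⊕0 = 0
p8 (pos 8,9,10,11,12,13,14,15,24,25,26,27,28,29,30,31): XOR of data positions = 1⊕1⊕1⊕0⊕1⊕0⊕1⊕0⊕1⊕1⊕0⊕1⊕0⊕0⊕0 = 0
p16 (pos 16,17,18,19,20,21,22,23,24,25,26,27,28,29,30,31): XOR of data positions = 0⊕1⊕1⊕0⊕0⊕0⊕0⊕0⊕1⊕1⊕0⊕1⊕0⊕0⊕0 = 1
Codeword: 1100001011101011011000001101000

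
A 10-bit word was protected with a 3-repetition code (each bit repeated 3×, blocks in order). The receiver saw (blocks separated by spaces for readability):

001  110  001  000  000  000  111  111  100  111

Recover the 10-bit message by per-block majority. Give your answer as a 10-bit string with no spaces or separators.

Block 1 (001): 1 one → 0
Block 2 (110): 2 ones → 1
Block 3 (001): 1 one → 0
Block 4 (000): 0 ones → 0
Block 5 (000): 0 ones → 0
Block 6 (000): 0 ones → 0
Block 7 (111): 3 ones → 1
Block 8 (111): 3 ones → 1
Block 9 (100): 1 one → 0
Block 10 (111): 3 ones → 1

0100001101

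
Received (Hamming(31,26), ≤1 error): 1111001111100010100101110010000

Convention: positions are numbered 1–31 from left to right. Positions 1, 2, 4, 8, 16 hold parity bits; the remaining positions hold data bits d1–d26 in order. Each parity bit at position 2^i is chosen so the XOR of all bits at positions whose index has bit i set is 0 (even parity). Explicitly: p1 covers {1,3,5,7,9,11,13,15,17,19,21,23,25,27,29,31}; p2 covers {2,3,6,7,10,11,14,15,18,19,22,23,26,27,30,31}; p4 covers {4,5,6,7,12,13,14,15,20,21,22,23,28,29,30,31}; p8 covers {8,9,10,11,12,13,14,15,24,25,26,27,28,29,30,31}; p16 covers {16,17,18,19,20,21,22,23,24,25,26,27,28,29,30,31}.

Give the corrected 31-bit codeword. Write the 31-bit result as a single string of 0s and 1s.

1111001111000010100101110010000

s1 (pos 1,3,5,7,9,11,13,15,17,19,21,23,25,27,29,31): 1⊕1⊕0⊕1⊕1⊕1⊕0⊕1⊕1⊕0⊕0⊕1⊕0⊕1⊕0⊕0 = 1
s2 (pos 2,3,6,7,10,11,14,15,18,19,22,23,26,27,30,31): 1⊕1⊕0⊕1⊕1⊕1⊕0⊕1⊕0⊕0⊕1⊕1⊕0⊕1⊕0⊕0 = 1
s4 (pos 4,5,6,7,12,13,14,15,20,21,22,23,28,29,30,31): 1⊕0⊕0⊕1⊕0⊕0⊕0⊕1⊕1⊕0⊕1⊕1⊕0⊕0⊕0⊕0 = 0
s8 (pos 8,9,10,11,12,13,14,15,24,25,26,27,28,29,30,31): 1⊕1⊕1⊕1⊕0⊕0⊕0⊕1⊕1⊕0⊕0⊕1⊕0⊕0⊕0⊕0 = 1
s16 (pos 16,17,18,19,20,21,22,23,24,25,26,27,28,29,30,31): 0⊕1⊕0⊕0⊕1⊕0⊕1⊕1⊕1⊕0⊕0⊕1⊕0⊕0⊕0⊕0 = 0
Syndrome s16…s1 = 01011 → error at position 11.
Flip position 11: 1111001111100010100101110010000 → 1111001111000010100101110010000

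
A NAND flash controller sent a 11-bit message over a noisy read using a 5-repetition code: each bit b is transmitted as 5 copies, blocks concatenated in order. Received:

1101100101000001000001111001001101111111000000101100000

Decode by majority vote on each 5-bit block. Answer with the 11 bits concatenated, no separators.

10001011010

Block 1 (11011): 4 ones → 1
Block 2 (00101): 2 ones → 0
Block 3 (00000): 0 ones → 0
Block 4 (10000): 1 one → 0
Block 5 (01111): 4 ones → 1
Block 6 (00100): 1 one → 0
Block 7 (11011): 4 ones → 1
Block 8 (11111): 5 ones → 1
Block 9 (00000): 0 ones → 0
Block 10 (01011): 3 ones → 1
Block 11 (00000): 0 ones → 0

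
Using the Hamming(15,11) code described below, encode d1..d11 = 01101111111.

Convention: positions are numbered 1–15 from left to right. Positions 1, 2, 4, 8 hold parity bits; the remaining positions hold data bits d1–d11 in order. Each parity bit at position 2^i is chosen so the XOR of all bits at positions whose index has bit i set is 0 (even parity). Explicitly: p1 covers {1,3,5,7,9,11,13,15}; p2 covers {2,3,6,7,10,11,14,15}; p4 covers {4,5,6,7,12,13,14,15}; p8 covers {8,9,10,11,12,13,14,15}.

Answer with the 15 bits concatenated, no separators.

Place data at non-parity positions: p1 p2 0 p4 1 1 0 p8 1 1 1 1 1 1 1
p1 (pos 1,3,5,7,9,11,13,15): XOR of data positions = 0⊕1⊕0⊕1⊕1⊕1⊕1 = 1
p2 (pos 2,3,6,7,10,11,14,15): XOR of data positions = 0⊕1⊕0⊕1⊕1⊕1⊕1 = 1
p4 (pos 4,5,6,7,12,13,14,15): XOR of data positions = 1⊕1⊕0⊕1⊕1⊕1⊕1 = 0
p8 (pos 8,9,10,11,12,13,14,15): XOR of data positions = 1⊕1⊕1⊕1⊕1⊕1⊕1 = 1
Codeword: 110011011111111

110011011111111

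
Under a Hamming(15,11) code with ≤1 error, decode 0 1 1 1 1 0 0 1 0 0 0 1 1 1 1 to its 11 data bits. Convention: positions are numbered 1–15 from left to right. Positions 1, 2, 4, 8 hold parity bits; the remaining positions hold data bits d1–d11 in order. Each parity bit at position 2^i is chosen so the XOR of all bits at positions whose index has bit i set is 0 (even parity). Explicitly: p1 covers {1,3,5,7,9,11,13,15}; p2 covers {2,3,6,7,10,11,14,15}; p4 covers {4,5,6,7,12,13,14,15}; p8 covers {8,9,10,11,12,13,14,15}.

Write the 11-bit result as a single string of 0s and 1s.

11000001111

s1 (pos 1,3,5,7,9,11,13,15): 0⊕1⊕1⊕0⊕0⊕0⊕1⊕1 = 0
s2 (pos 2,3,6,7,10,11,14,15): 1⊕1⊕0⊕0⊕0⊕0⊕1⊕1 = 0
s4 (pos 4,5,6,7,12,13,14,15): 1⊕1⊕0⊕0⊕1⊕1⊕1⊕1 = 0
s8 (pos 8,9,10,11,12,13,14,15): 1⊕0⊕0⊕0⊕1⊕1⊕1⊕1 = 1
Syndrome s8…s1 = 1000 → error at position 8.
Flip position 8: 011110010001111 → 011110000001111
Read data bits from positions 3,5,6,7,9,10,11,12,13,14,15: 11000001111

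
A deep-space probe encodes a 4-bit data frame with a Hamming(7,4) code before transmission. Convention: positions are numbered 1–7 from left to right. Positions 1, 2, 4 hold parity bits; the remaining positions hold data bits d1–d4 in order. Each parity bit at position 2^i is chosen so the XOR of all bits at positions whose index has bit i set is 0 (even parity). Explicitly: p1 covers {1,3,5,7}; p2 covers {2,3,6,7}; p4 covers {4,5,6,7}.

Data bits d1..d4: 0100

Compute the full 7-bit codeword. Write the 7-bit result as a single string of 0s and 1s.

Place data at non-parity positions: p1 p2 0 p4 1 0 0
p1 (pos 1,3,5,7): XOR of data positions = 0⊕1⊕0 = 1
p2 (pos 2,3,6,7): XOR of data positions = 0⊕0⊕0 = 0
p4 (pos 4,5,6,7): XOR of data positions = 1⊕0⊕0 = 1
Codeword: 1001100

1001100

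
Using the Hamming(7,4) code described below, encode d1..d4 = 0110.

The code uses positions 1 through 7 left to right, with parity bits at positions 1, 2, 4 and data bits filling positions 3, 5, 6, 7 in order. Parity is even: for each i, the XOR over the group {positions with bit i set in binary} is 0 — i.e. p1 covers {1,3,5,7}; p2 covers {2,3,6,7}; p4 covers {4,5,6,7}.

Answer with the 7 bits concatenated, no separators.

Place data at non-parity positions: p1 p2 0 p4 1 1 0
p1 (pos 1,3,5,7): XOR of data positions = 0⊕1⊕0 = 1
p2 (pos 2,3,6,7): XOR of data positions = 0⊕1⊕0 = 1
p4 (pos 4,5,6,7): XOR of data positions = 1⊕1⊕0 = 0
Codeword: 1100110

1100110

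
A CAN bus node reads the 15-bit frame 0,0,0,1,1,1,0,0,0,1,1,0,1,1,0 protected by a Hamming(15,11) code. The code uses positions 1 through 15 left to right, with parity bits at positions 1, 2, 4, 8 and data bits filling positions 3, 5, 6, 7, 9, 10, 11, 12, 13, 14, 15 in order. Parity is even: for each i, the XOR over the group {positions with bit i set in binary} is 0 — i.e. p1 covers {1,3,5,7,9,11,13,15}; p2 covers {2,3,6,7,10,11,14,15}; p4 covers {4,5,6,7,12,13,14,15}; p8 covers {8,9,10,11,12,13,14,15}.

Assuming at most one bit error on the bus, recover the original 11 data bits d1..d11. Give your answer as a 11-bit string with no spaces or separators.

00100110110

s1 (pos 1,3,5,7,9,11,13,15): 0⊕0⊕1⊕0⊕0⊕1⊕1⊕0 = 1
s2 (pos 2,3,6,7,10,11,14,15): 0⊕0⊕1⊕0⊕1⊕1⊕1⊕0 = 0
s4 (pos 4,5,6,7,12,13,14,15): 1⊕1⊕1⊕0⊕0⊕1⊕1⊕0 = 1
s8 (pos 8,9,10,11,12,13,14,15): 0⊕0⊕1⊕1⊕0⊕1⊕1⊕0 = 0
Syndrome s8…s1 = 0101 → error at position 5.
Flip position 5: 000111000110110 → 000101000110110
Read data bits from positions 3,5,6,7,9,10,11,12,13,14,15: 00100110110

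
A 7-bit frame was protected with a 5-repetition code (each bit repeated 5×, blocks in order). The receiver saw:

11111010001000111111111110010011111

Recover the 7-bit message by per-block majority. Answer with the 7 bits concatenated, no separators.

Block 1 (11111): 5 ones → 1
Block 2 (01000): 1 one → 0
Block 3 (10001): 2 ones → 0
Block 4 (11111): 5 ones → 1
Block 5 (11111): 5 ones → 1
Block 6 (00100): 1 one → 0
Block 7 (11111): 5 ones → 1

1001101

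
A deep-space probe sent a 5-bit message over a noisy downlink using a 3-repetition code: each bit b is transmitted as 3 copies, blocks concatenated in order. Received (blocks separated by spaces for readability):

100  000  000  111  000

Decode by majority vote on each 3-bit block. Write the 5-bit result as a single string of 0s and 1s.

Block 1 (100): 1 one → 0
Block 2 (000): 0 ones → 0
Block 3 (000): 0 ones → 0
Block 4 (111): 3 ones → 1
Block 5 (000): 0 ones → 0

00010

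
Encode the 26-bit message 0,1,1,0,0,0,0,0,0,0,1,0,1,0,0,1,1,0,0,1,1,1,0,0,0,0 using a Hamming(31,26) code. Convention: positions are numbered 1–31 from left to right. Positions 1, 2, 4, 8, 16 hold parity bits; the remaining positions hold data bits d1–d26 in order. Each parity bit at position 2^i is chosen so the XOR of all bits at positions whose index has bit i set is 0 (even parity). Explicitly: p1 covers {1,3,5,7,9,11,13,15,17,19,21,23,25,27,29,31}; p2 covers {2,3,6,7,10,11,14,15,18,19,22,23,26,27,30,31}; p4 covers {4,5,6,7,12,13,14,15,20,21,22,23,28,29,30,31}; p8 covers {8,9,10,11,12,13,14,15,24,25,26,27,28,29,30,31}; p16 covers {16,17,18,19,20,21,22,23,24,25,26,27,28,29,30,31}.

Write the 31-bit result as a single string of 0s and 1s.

Place data at non-parity positions: p1 p2 0 p4 1 1 0 p8 0 0 0 0 0 0 1 p16 0 1 0 0 1 1 0 0 1 1 1 0 0 0 0
p1 (pos 1,3,5,7,9,11,13,15,17,19,21,23,25,27,29,31): XOR of data positions = 0⊕1⊕0⊕0⊕0⊕0⊕1⊕0⊕0⊕1⊕0⊕1⊕1⊕0⊕0 = 1
p2 (pos 2,3,6,7,10,11,14,15,18,19,22,23,26,27,30,31): XOR of data positions = 0⊕1⊕0⊕0⊕0⊕0⊕1⊕1⊕0⊕1⊕0⊕1⊕1⊕0⊕0 = 0
p4 (pos 4,5,6,7,12,13,14,15,20,21,22,23,28,29,30,31): XOR of data positions = 1⊕1⊕0⊕0⊕0⊕0⊕1⊕0⊕1⊕1⊕0⊕0⊕0⊕0⊕0 = 1
p8 (pos 8,9,10,11,12,13,14,15,24,25,26,27,28,29,30,31): XOR of data positions = 0⊕0⊕0⊕0⊕0⊕0⊕1⊕0⊕1⊕1⊕1⊕0⊕0⊕0⊕0 = 0
p16 (pos 16,17,18,19,20,21,22,23,24,25,26,27,28,29,30,31): XOR of data positions = 0⊕1⊕0⊕0⊕1⊕1⊕0⊕0⊕1⊕1⊕1⊕0⊕0⊕0⊕0 = 0
Codeword: 1001110000000010010011001110000

1001110000000010010011001110000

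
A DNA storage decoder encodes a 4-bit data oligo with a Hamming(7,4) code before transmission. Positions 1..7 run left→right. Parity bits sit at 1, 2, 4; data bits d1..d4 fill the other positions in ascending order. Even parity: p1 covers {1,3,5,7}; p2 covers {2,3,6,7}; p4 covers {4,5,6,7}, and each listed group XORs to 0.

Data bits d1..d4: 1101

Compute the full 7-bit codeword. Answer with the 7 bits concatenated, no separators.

Place data at non-parity positions: p1 p2 1 p4 1 0 1
p1 (pos 1,3,5,7): XOR of data positions = 1⊕1⊕1 = 1
p2 (pos 2,3,6,7): XOR of data positions = 1⊕0⊕1 = 0
p4 (pos 4,5,6,7): XOR of data positions = 1⊕0⊕1 = 0
Codeword: 1010101

1010101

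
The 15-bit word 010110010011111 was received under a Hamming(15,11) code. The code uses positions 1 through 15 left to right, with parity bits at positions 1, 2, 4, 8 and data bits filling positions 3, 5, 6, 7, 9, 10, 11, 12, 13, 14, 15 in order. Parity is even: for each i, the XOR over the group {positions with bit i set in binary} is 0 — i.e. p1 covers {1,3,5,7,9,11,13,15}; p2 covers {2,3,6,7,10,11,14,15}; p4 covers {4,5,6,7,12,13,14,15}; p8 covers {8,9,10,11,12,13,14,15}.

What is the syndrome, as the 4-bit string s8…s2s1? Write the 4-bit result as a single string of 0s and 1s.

0000

s1 (pos 1,3,5,7,9,11,13,15): 0⊕0⊕1⊕0⊕0⊕1⊕1⊕1 = 0
s2 (pos 2,3,6,7,10,11,14,15): 1⊕0⊕0⊕0⊕0⊕1⊕1⊕1 = 0
s4 (pos 4,5,6,7,12,13,14,15): 1⊕1⊕0⊕0⊕1⊕1⊕1⊕1 = 0
s8 (pos 8,9,10,11,12,13,14,15): 1⊕0⊕0⊕1⊕1⊕1⊕1⊕1 = 0
Syndrome s8…s1 = 0000 → no error.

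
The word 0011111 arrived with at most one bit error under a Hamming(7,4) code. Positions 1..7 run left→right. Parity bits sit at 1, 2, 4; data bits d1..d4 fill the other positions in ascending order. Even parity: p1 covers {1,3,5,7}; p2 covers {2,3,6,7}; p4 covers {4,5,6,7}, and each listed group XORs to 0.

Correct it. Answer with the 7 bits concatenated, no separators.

0001111

s1 (pos 1,3,5,7): 0⊕1⊕1⊕1 = 1
s2 (pos 2,3,6,7): 0⊕1⊕1⊕1 = 1
s4 (pos 4,5,6,7): 1⊕1⊕1⊕1 = 0
Syndrome s4…s1 = 011 → error at position 3.
Flip position 3: 0011111 → 0001111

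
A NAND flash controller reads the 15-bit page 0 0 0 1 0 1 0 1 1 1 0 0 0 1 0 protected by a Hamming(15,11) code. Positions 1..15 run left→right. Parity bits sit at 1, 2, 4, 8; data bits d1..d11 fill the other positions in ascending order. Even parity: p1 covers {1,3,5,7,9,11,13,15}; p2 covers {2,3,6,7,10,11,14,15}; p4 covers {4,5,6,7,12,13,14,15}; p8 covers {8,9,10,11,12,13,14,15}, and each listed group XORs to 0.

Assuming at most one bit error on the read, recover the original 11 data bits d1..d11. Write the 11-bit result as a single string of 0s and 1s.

00111100010

s1 (pos 1,3,5,7,9,11,13,15): 0⊕0⊕0⊕0⊕1⊕0⊕0⊕0 = 1
s2 (pos 2,3,6,7,10,11,14,15): 0⊕0⊕1⊕0⊕1⊕0⊕1⊕0 = 1
s4 (pos 4,5,6,7,12,13,14,15): 1⊕0⊕1⊕0⊕0⊕0⊕1⊕0 = 1
s8 (pos 8,9,10,11,12,13,14,15): 1⊕1⊕1⊕0⊕0⊕0⊕1⊕0 = 0
Syndrome s8…s1 = 0111 → error at position 7.
Flip position 7: 000101011100010 → 000101111100010
Read data bits from positions 3,5,6,7,9,10,11,12,13,14,15: 00111100010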